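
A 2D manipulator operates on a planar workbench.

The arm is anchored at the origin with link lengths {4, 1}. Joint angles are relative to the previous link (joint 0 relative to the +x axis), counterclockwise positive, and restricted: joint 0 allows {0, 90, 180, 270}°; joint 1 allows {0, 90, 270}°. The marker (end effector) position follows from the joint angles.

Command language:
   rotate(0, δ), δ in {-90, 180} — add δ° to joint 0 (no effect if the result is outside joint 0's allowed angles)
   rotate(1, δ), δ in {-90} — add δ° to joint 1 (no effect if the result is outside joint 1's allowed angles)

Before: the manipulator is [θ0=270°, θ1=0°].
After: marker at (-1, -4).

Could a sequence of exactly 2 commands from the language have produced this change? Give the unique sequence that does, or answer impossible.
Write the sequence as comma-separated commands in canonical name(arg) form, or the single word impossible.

from: [θ0=270°, θ1=0°]
[1] after rotate(1, -90): [θ0=270°, θ1=270°]
[2] after rotate(1, -90): [θ0=270°, θ1=270°]
all 9 alternatives checked — unique.

rotate(1, -90), rotate(1, -90)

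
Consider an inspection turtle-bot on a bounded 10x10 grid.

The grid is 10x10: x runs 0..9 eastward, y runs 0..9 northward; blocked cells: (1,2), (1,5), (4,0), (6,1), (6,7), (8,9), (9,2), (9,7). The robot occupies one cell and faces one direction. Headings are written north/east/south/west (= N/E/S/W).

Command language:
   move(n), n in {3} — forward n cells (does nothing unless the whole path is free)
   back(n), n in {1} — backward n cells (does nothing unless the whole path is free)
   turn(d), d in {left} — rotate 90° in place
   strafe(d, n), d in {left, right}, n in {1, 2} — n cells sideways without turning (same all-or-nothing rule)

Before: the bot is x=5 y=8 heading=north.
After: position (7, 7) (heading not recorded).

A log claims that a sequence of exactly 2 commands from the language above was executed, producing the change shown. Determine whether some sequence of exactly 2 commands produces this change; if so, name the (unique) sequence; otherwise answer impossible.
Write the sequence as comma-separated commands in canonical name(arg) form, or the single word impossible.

strafe(right, 2), back(1)

key: running back(1) before strafe(right, 2) would end elsewhere — order is forced
initial: x=5 y=8 heading=north
step 1 (strafe(right, 2)): x=7 y=8 heading=north
step 2 (back(1)): x=7 y=7 heading=north
no rival 2-sequence matches.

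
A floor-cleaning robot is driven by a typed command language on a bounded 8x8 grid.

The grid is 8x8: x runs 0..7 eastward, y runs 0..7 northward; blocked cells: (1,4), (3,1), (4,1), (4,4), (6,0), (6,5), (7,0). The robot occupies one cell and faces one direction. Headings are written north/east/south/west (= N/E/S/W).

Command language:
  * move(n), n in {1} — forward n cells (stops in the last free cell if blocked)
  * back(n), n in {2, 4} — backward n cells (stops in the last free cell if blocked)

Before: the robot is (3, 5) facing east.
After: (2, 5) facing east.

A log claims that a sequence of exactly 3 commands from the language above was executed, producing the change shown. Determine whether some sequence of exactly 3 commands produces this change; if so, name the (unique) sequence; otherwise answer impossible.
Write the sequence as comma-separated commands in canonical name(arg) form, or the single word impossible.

back(4), move(1), move(1)

key: back(4) runs into the grid edge before its full distance
begin: (3, 5) facing east
step 1 (back(4)): (0, 5) facing east
step 2 (move(1)): (1, 5) facing east
step 3 (move(1)): (2, 5) facing east
all 27 alternatives checked — unique.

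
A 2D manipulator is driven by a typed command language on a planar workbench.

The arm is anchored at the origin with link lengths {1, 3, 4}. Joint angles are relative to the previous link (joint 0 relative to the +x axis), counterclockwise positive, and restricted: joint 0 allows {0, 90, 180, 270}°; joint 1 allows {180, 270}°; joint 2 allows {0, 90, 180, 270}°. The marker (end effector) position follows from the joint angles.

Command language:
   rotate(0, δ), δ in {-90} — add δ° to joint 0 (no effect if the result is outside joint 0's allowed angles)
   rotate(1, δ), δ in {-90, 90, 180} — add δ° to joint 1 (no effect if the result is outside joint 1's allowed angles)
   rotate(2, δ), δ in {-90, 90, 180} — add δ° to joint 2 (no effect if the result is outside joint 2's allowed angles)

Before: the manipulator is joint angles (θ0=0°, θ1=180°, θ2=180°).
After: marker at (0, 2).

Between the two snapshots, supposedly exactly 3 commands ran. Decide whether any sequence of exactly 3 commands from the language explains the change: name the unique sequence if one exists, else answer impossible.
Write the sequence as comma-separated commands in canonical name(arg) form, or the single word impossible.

rotate(0, -90), rotate(0, -90), rotate(0, -90)

begin: joint angles (θ0=0°, θ1=180°, θ2=180°)
t=1 rotate(0, -90) ⇒ joint angles (θ0=270°, θ1=180°, θ2=180°)
t=2 rotate(0, -90) ⇒ joint angles (θ0=180°, θ1=180°, θ2=180°)
t=3 rotate(0, -90) ⇒ joint angles (θ0=90°, θ1=180°, θ2=180°)
uniquely the one of 343 3-step routes that fits.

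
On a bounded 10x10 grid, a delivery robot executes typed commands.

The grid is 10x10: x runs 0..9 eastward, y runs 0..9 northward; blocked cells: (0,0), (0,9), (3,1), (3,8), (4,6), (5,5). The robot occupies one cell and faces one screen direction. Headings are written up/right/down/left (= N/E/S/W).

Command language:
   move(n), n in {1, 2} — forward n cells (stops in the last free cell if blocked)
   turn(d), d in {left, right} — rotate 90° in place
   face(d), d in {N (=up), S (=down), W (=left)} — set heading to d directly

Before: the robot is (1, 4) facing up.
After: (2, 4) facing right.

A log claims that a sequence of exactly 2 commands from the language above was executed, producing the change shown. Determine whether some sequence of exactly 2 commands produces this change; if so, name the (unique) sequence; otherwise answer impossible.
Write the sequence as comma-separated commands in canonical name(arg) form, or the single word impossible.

key: order matters: swapping turn(right) and move(1) lands elsewhere
begin: (1, 4) facing up
1. turn(right) → (1, 4) facing right
2. move(1) → (2, 4) facing right
all 49 alternatives checked — unique.

turn(right), move(1)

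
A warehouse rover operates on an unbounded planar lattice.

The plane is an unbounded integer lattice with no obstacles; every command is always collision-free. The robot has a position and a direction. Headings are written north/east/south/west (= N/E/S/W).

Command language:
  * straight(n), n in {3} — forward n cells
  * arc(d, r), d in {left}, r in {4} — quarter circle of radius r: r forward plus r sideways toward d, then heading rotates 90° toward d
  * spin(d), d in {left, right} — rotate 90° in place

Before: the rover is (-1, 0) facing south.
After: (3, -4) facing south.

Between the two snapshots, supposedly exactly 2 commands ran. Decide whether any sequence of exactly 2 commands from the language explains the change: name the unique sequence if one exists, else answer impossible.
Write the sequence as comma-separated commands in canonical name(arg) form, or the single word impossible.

arc(left, 4), spin(right)

key: running spin(right) before arc(left, 4) would end elsewhere — order is forced
start: (-1, 0) facing south
1. arc(left, 4) → (3, -4) facing east
2. spin(right) → (3, -4) facing south
no rival 2-sequence matches.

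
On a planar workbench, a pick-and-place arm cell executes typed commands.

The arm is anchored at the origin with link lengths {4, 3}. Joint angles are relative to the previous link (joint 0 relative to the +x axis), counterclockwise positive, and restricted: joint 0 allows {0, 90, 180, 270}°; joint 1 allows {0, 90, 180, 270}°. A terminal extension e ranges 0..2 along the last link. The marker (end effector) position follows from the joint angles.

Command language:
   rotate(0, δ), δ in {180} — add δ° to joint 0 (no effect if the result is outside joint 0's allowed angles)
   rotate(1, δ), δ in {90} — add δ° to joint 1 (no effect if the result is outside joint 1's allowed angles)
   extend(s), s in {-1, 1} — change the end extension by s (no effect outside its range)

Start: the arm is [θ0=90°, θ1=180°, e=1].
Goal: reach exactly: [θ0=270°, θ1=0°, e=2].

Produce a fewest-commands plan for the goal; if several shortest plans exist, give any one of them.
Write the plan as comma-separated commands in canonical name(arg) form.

rotate(0, 180), extend(1), rotate(1, 90), rotate(1, 90)

from: [θ0=90°, θ1=180°, e=1]
[1] after rotate(0, 180): [θ0=270°, θ1=180°, e=1]
[2] after extend(1): [θ0=270°, θ1=180°, e=2]
[3] after rotate(1, 90): [θ0=270°, θ1=270°, e=2]
[4] after rotate(1, 90): [θ0=270°, θ1=0°, e=2]
no 3-step plan works, so 4 is optimal.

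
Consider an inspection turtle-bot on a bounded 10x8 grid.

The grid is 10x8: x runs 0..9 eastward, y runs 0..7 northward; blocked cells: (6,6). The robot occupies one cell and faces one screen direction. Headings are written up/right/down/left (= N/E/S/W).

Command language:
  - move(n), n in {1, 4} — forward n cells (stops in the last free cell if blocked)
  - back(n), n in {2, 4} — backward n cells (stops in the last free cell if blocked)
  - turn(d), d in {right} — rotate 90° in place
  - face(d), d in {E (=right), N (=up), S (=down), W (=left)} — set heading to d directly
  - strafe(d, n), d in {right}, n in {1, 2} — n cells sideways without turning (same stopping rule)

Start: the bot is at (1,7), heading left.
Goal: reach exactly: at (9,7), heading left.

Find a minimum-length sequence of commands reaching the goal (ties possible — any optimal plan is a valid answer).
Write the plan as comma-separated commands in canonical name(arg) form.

t0: at (1,7), heading left
1. back(4) → at (5,7), heading left
2. back(4) → at (9,7), heading left
shorter routes all fall short; 2 is best.

back(4), back(4)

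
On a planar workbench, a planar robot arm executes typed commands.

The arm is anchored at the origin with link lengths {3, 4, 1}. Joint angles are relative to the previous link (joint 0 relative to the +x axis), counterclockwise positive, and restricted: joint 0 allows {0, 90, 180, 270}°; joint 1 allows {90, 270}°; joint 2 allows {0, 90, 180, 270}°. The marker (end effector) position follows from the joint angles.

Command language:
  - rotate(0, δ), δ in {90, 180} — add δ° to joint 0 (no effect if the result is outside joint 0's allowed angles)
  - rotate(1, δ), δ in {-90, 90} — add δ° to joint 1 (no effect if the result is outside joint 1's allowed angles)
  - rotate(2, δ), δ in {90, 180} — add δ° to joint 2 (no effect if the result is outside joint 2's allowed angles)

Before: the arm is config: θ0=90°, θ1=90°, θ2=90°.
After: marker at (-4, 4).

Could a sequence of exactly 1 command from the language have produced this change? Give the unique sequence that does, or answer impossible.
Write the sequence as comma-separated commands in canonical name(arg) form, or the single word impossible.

from: config: θ0=90°, θ1=90°, θ2=90°
t=1 rotate(2, 180) ⇒ config: θ0=90°, θ1=90°, θ2=270°
no other 1-command option fits: unique.

rotate(2, 180)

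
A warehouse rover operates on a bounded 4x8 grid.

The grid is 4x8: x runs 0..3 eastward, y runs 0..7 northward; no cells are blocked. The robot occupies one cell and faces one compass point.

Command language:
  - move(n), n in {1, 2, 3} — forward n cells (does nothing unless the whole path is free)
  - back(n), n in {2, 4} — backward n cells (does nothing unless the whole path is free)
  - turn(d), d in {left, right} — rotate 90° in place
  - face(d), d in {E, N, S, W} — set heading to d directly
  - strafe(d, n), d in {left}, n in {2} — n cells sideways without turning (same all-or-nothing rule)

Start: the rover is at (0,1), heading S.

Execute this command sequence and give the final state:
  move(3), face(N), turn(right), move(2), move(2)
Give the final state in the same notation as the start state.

at (2,1), heading E

initial: at (0,1), heading S
[1] after move(3): at (0,1), heading S
[2] after face(N): at (0,1), heading N
[3] after turn(right): at (0,1), heading E
[4] after move(2): at (2,1), heading E
[5] after move(2): at (2,1), heading E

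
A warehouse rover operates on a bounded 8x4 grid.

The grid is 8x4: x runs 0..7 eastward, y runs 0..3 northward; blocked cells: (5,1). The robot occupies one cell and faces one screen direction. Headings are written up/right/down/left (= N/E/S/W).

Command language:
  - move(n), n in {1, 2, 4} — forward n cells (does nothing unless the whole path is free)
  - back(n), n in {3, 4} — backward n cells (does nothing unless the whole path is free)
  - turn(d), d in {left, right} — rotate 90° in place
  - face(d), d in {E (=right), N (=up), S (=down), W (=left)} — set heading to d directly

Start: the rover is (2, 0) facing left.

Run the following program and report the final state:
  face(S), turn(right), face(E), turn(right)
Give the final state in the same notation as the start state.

start: (2, 0) facing left
step 1 (face(S)): (2, 0) facing down
step 2 (turn(right)): (2, 0) facing left
step 3 (face(E)): (2, 0) facing right
step 4 (turn(right)): (2, 0) facing down

(2, 0) facing down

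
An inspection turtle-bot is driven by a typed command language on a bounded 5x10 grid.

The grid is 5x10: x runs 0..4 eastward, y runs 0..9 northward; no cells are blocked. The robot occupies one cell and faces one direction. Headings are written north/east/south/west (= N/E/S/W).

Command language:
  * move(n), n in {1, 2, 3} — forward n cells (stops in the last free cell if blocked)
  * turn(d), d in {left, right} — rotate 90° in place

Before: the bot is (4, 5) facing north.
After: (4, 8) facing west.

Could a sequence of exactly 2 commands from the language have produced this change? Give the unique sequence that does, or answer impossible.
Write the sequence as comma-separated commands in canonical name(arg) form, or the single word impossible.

move(3), turn(left)

key: order matters: swapping move(3) and turn(left) lands elsewhere
t0: (4, 5) facing north
t=1 move(3) ⇒ (4, 8) facing north
t=2 turn(left) ⇒ (4, 8) facing west
no rival 2-sequence matches.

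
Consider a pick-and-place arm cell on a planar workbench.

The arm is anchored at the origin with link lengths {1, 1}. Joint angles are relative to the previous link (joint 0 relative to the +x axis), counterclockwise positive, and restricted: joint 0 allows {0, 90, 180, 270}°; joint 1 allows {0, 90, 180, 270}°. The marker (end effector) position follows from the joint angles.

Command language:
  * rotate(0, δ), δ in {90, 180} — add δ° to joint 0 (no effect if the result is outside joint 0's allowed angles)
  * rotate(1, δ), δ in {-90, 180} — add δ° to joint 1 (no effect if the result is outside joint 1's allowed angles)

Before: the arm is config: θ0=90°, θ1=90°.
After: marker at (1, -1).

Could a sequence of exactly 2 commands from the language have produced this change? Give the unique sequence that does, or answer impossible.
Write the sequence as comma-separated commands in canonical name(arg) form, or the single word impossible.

rotate(0, 90), rotate(0, 90)

start: config: θ0=90°, θ1=90°
1. rotate(0, 90) → config: θ0=180°, θ1=90°
2. rotate(0, 90) → config: θ0=270°, θ1=90°
uniquely the one of 16 2-step routes that fits.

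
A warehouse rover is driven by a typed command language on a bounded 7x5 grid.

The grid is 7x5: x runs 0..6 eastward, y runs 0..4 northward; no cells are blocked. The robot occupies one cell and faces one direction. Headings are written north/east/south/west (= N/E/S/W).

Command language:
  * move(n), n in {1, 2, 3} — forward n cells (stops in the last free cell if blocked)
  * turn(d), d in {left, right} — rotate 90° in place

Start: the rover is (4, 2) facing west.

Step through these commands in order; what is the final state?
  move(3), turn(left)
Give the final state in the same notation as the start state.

initial: (4, 2) facing west
[1] after move(3): (1, 2) facing west
[2] after turn(left): (1, 2) facing south

(1, 2) facing south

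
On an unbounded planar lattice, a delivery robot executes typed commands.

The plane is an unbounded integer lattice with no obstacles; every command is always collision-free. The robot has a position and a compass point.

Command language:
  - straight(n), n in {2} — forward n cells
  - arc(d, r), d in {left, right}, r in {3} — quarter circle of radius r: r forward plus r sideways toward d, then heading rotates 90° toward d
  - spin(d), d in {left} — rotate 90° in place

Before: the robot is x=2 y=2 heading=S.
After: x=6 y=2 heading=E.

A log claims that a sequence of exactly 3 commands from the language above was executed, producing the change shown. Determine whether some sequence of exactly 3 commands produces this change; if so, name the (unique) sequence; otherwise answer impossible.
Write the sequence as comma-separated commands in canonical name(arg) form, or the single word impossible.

key: order matters: swapping spin(left) and straight(2) lands elsewhere
begin: x=2 y=2 heading=S
step 1 (spin(left)): x=2 y=2 heading=E
step 2 (straight(2)): x=4 y=2 heading=E
step 3 (straight(2)): x=6 y=2 heading=E
all 64 alternatives checked — unique.

spin(left), straight(2), straight(2)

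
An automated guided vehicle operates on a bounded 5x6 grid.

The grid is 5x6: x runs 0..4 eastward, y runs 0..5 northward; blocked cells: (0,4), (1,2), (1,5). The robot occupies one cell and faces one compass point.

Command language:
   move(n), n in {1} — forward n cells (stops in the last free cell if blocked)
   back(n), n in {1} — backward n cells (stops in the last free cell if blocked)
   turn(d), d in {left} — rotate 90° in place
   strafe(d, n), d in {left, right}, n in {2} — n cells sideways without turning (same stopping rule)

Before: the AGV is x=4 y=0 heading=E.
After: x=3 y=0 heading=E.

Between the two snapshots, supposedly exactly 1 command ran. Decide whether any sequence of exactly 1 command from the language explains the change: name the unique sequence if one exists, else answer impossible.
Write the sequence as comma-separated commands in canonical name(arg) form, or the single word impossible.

key: heading stays E — the single command does not turn
initial: x=4 y=0 heading=E
1. back(1) → x=3 y=0 heading=E
all 5 alternatives checked — unique.

back(1)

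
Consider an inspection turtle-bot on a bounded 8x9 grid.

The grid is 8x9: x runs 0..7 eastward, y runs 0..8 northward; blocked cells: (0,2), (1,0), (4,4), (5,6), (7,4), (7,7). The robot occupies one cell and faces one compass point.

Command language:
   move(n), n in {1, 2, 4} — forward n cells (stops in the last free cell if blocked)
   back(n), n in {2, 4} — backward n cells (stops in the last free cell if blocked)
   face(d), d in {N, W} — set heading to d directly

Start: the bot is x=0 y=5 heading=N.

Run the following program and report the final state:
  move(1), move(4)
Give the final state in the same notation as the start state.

x=0 y=8 heading=N

initial: x=0 y=5 heading=N
[1] after move(1): x=0 y=6 heading=N
[2] after move(4): x=0 y=8 heading=N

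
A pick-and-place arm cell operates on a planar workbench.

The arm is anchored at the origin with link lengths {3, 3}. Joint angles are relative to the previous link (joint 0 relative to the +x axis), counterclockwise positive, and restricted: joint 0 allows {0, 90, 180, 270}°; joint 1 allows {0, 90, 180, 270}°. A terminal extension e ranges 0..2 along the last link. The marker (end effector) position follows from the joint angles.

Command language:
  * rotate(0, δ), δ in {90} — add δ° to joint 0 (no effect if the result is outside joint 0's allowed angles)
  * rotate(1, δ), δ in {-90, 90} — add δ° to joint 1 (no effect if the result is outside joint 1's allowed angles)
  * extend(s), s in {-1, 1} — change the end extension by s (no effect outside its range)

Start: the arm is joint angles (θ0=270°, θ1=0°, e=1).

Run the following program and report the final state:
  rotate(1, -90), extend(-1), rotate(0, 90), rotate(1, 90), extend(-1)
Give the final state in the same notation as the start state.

initial: joint angles (θ0=270°, θ1=0°, e=1)
t=1 rotate(1, -90) ⇒ joint angles (θ0=270°, θ1=270°, e=1)
t=2 extend(-1) ⇒ joint angles (θ0=270°, θ1=270°, e=0)
t=3 rotate(0, 90) ⇒ joint angles (θ0=0°, θ1=270°, e=0)
t=4 rotate(1, 90) ⇒ joint angles (θ0=0°, θ1=0°, e=0)
t=5 extend(-1) ⇒ joint angles (θ0=0°, θ1=0°, e=0)

joint angles (θ0=0°, θ1=0°, e=0)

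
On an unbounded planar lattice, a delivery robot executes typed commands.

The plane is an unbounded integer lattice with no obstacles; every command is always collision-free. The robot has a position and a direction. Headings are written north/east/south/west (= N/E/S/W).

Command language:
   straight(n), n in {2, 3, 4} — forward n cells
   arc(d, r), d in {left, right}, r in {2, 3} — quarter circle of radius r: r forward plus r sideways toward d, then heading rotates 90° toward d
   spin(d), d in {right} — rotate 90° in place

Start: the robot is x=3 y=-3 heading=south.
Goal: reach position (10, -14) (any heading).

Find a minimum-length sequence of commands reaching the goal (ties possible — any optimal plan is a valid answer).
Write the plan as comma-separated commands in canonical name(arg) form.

straight(4), straight(4), arc(left, 3), straight(4)

from: x=3 y=-3 heading=south
1. straight(4) → x=3 y=-7 heading=south
2. straight(4) → x=3 y=-11 heading=south
3. arc(left, 3) → x=6 y=-14 heading=east
4. straight(4) → x=10 y=-14 heading=east
no 3-step plan works, so 4 is optimal.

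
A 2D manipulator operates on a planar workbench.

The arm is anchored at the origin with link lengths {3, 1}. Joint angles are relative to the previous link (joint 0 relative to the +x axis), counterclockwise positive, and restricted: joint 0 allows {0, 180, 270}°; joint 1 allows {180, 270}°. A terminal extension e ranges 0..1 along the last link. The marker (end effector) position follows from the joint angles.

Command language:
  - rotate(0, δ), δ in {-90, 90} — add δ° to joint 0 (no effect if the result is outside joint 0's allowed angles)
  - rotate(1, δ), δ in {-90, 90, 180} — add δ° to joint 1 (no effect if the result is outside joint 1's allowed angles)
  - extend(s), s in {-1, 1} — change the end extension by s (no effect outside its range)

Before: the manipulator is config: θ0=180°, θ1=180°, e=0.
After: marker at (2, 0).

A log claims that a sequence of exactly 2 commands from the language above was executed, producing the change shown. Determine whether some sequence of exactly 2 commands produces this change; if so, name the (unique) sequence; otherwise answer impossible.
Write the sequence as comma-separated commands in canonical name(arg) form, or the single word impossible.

rotate(0, 90), rotate(0, 90)

start: config: θ0=180°, θ1=180°, e=0
t=1 rotate(0, 90) ⇒ config: θ0=270°, θ1=180°, e=0
t=2 rotate(0, 90) ⇒ config: θ0=0°, θ1=180°, e=0
no other 2-command option fits: unique.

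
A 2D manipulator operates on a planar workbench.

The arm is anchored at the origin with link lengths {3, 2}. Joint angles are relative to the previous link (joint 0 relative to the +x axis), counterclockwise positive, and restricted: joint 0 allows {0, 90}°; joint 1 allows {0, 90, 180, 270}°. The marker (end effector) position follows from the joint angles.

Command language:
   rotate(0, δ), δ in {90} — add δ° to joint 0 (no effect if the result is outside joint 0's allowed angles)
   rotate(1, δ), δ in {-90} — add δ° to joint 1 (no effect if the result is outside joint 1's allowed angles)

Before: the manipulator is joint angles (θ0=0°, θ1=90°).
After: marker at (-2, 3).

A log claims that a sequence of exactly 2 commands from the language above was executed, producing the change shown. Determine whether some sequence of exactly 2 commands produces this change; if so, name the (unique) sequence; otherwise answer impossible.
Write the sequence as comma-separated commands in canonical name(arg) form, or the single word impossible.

start: joint angles (θ0=0°, θ1=90°)
t=1 rotate(0, 90) ⇒ joint angles (θ0=90°, θ1=90°)
t=2 rotate(0, 90) ⇒ joint angles (θ0=90°, θ1=90°)
no other 2-command option fits: unique.

rotate(0, 90), rotate(0, 90)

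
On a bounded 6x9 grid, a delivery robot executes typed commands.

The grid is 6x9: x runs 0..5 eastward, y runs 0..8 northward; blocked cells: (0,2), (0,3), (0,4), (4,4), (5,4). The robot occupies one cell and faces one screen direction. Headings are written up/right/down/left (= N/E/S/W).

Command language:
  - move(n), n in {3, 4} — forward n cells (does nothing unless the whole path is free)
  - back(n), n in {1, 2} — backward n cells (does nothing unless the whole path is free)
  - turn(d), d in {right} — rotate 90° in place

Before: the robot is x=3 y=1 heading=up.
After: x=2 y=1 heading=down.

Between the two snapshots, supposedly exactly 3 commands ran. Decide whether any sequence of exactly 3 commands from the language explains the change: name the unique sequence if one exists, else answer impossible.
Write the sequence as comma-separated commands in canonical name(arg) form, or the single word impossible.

key: cell and facing (now S) both changed — the 3 commands mix motion and turning
begin: x=3 y=1 heading=up
1. turn(right) → x=3 y=1 heading=right
2. back(1) → x=2 y=1 heading=right
3. turn(right) → x=2 y=1 heading=down
uniquely the one of 125 3-step routes that fits.

turn(right), back(1), turn(right)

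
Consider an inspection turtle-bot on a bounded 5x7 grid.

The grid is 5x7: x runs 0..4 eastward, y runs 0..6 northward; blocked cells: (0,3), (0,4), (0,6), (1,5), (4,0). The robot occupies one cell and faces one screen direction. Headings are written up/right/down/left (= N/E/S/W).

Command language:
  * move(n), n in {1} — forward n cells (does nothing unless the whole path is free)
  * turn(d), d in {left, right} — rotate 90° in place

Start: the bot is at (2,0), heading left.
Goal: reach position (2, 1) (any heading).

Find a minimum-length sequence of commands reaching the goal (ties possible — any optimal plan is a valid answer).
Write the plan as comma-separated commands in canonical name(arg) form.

turn(right), move(1)

initial: at (2,0), heading left
t=1 turn(right) ⇒ at (2,0), heading up
t=2 move(1) ⇒ at (2,1), heading up
nothing shorter than 2 reaches the goal.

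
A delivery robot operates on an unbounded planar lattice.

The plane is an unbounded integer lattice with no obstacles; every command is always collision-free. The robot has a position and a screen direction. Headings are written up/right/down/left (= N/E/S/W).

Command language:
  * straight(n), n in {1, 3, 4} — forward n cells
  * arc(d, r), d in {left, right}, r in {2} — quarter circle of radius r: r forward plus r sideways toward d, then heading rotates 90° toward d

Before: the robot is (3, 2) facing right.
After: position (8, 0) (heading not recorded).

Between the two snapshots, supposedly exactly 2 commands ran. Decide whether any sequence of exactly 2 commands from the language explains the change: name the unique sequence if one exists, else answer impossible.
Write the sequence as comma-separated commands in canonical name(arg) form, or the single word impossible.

straight(3), arc(right, 2)

key: order matters: swapping straight(3) and arc(right, 2) lands elsewhere
begin: (3, 2) facing right
step 1 (straight(3)): (6, 2) facing right
step 2 (arc(right, 2)): (8, 0) facing down
no rival 2-sequence matches.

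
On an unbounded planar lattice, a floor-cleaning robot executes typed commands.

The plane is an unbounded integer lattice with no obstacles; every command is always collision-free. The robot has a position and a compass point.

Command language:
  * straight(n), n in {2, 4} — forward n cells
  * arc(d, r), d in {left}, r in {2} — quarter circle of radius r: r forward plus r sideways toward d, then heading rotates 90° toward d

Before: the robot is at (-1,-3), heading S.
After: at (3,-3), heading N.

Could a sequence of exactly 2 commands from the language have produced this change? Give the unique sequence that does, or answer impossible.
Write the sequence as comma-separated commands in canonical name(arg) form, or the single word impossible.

arc(left, 2), arc(left, 2)

key: position moved to (3,-3) AND the heading swung to N — translation plus rotation needed
from: at (-1,-3), heading S
t=1 arc(left, 2) ⇒ at (1,-5), heading E
t=2 arc(left, 2) ⇒ at (3,-3), heading N
uniquely the one of 9 2-step routes that fits.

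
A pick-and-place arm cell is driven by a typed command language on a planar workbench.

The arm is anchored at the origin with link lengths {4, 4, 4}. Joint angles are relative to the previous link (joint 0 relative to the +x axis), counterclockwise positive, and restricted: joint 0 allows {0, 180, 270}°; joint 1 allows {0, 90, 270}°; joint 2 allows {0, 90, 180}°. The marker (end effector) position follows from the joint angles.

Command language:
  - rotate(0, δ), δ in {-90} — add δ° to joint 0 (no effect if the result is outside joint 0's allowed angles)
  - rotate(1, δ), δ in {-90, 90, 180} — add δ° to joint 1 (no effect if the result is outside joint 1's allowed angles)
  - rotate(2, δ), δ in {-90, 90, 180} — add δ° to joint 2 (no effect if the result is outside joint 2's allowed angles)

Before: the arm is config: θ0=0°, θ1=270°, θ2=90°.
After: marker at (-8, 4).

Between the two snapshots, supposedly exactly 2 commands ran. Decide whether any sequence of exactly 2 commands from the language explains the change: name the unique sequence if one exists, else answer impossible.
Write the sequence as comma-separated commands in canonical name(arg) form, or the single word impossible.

from: config: θ0=0°, θ1=270°, θ2=90°
t=1 rotate(0, -90) ⇒ config: θ0=270°, θ1=270°, θ2=90°
t=2 rotate(0, -90) ⇒ config: θ0=180°, θ1=270°, θ2=90°
uniquely the one of 49 2-step routes that fits.

rotate(0, -90), rotate(0, -90)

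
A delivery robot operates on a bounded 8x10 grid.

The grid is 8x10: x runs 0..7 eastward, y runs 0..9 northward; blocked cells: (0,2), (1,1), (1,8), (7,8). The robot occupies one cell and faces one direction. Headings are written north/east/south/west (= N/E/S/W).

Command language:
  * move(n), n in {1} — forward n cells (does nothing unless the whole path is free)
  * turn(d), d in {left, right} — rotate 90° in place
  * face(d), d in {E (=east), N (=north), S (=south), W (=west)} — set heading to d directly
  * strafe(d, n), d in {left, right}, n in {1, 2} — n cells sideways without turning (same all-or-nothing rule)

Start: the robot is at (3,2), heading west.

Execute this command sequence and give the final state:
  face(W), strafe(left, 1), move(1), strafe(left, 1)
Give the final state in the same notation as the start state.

initial: at (3,2), heading west
step 1 (face(W)): at (3,2), heading west
step 2 (strafe(left, 1)): at (3,1), heading west
step 3 (move(1)): at (2,1), heading west
step 4 (strafe(left, 1)): at (2,0), heading west

at (2,0), heading west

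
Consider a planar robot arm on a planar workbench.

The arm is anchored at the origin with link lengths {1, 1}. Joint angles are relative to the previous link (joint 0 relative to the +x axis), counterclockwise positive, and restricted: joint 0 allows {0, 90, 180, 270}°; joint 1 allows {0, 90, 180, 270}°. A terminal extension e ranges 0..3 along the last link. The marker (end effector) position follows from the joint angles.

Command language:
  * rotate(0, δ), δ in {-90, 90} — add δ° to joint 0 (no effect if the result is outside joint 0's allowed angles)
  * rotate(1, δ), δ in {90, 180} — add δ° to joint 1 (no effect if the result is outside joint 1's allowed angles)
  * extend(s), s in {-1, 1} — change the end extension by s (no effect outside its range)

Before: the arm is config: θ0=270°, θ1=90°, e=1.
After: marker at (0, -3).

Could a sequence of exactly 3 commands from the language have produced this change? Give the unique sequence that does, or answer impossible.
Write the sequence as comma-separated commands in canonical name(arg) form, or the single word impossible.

rotate(1, 90), rotate(1, 90), rotate(1, 90)

initial: config: θ0=270°, θ1=90°, e=1
[1] after rotate(1, 90): config: θ0=270°, θ1=180°, e=1
[2] after rotate(1, 90): config: θ0=270°, θ1=270°, e=1
[3] after rotate(1, 90): config: θ0=270°, θ1=0°, e=1
all 216 alternatives checked — unique.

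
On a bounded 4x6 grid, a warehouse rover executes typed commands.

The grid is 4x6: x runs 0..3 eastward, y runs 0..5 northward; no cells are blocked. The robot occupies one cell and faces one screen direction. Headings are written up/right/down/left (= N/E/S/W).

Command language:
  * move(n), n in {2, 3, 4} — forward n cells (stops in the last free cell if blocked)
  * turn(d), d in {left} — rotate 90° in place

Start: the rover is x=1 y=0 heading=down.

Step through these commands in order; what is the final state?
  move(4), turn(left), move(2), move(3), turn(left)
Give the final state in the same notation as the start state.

begin: x=1 y=0 heading=down
t=1 move(4) ⇒ x=1 y=0 heading=down
t=2 turn(left) ⇒ x=1 y=0 heading=right
t=3 move(2) ⇒ x=3 y=0 heading=right
t=4 move(3) ⇒ x=3 y=0 heading=right
t=5 turn(left) ⇒ x=3 y=0 heading=up

x=3 y=0 heading=up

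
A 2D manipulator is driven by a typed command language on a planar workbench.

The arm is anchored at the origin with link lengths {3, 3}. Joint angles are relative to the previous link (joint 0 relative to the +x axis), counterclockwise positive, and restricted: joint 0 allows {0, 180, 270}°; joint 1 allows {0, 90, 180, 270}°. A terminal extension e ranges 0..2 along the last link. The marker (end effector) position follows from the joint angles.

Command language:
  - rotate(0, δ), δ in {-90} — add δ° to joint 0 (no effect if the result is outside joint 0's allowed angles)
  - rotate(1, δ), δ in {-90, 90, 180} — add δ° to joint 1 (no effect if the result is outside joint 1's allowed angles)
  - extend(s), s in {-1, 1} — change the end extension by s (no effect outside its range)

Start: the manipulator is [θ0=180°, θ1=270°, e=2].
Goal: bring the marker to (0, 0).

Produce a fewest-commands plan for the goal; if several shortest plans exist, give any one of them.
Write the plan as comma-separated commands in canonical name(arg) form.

initial: [θ0=180°, θ1=270°, e=2]
t=1 extend(-1) ⇒ [θ0=180°, θ1=270°, e=1]
t=2 extend(-1) ⇒ [θ0=180°, θ1=270°, e=0]
t=3 rotate(1, -90) ⇒ [θ0=180°, θ1=180°, e=0]
shorter routes all fall short; 3 is best.

extend(-1), extend(-1), rotate(1, -90)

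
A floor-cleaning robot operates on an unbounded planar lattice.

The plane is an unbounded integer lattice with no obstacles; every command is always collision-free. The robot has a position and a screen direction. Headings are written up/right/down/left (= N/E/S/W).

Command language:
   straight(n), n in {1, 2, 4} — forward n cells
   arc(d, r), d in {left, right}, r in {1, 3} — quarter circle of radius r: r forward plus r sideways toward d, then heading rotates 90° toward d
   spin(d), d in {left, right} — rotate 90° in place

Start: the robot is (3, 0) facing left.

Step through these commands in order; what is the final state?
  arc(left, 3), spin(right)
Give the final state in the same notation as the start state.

start: (3, 0) facing left
step 1 (arc(left, 3)): (0, -3) facing down
step 2 (spin(right)): (0, -3) facing left

(0, -3) facing left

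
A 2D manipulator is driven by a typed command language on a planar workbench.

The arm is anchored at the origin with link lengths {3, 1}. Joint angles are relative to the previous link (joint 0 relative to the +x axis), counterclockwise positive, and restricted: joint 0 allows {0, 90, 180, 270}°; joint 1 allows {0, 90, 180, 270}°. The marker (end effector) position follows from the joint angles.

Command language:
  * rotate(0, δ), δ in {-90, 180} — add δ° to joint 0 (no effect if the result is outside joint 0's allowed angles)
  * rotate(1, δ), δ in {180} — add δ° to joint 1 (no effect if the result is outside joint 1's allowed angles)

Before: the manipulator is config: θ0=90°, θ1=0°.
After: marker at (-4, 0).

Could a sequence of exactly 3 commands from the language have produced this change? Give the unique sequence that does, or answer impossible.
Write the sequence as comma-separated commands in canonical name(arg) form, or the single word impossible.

start: config: θ0=90°, θ1=0°
1. rotate(0, -90) → config: θ0=0°, θ1=0°
2. rotate(0, -90) → config: θ0=270°, θ1=0°
3. rotate(0, -90) → config: θ0=180°, θ1=0°
no rival 3-sequence matches.

rotate(0, -90), rotate(0, -90), rotate(0, -90)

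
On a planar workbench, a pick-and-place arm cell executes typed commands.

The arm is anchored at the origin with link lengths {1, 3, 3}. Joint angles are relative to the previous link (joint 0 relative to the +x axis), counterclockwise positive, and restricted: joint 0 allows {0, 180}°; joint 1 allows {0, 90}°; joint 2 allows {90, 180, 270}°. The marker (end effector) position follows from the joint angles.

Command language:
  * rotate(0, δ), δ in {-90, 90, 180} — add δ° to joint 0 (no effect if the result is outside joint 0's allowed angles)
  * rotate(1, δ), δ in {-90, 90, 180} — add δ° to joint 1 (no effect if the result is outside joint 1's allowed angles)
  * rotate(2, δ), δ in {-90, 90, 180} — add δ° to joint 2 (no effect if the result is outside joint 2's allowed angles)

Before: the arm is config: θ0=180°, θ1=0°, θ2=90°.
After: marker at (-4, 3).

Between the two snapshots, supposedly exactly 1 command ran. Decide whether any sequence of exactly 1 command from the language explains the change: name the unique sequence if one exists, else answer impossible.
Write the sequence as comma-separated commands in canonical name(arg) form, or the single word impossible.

t0: config: θ0=180°, θ1=0°, θ2=90°
1. rotate(2, 180) → config: θ0=180°, θ1=0°, θ2=270°
no other 1-command option fits: unique.

rotate(2, 180)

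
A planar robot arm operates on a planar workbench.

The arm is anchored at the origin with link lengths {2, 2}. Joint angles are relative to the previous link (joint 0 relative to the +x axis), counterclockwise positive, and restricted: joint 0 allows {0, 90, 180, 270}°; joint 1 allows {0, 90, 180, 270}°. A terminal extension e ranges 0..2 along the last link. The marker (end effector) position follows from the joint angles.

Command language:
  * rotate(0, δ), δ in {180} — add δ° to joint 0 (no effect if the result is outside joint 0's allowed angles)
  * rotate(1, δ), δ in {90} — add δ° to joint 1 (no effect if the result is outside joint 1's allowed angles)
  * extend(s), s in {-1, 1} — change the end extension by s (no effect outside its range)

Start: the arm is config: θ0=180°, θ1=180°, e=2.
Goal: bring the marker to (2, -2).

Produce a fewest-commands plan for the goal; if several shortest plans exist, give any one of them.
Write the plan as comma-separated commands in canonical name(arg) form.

extend(-1), extend(-1), rotate(0, 180), rotate(1, 90)

initial: config: θ0=180°, θ1=180°, e=2
1. extend(-1) → config: θ0=180°, θ1=180°, e=1
2. extend(-1) → config: θ0=180°, θ1=180°, e=0
3. rotate(0, 180) → config: θ0=0°, θ1=180°, e=0
4. rotate(1, 90) → config: θ0=0°, θ1=270°, e=0
shorter routes all fall short; 4 is best.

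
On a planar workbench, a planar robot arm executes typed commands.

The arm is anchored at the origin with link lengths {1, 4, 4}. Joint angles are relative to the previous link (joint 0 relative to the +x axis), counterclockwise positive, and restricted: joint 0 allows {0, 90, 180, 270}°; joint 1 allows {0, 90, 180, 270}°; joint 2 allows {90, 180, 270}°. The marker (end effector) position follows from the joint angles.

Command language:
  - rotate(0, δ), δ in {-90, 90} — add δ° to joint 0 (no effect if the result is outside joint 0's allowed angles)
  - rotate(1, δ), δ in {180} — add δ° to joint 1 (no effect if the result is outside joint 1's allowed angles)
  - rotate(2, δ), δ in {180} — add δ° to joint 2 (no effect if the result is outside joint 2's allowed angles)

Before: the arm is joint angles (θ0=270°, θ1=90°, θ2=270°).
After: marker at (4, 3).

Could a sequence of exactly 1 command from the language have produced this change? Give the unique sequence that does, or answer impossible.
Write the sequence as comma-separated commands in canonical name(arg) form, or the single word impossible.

begin: joint angles (θ0=270°, θ1=90°, θ2=270°)
[1] after rotate(2, 180): joint angles (θ0=270°, θ1=90°, θ2=90°)
no rival 1-sequence matches.

rotate(2, 180)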